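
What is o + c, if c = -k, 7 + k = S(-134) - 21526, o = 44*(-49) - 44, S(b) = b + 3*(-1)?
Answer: 19470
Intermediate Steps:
S(b) = -3 + b (S(b) = b - 3 = -3 + b)
o = -2200 (o = -2156 - 44 = -2200)
k = -21670 (k = -7 + ((-3 - 134) - 21526) = -7 + (-137 - 21526) = -7 - 21663 = -21670)
c = 21670 (c = -1*(-21670) = 21670)
o + c = -2200 + 21670 = 19470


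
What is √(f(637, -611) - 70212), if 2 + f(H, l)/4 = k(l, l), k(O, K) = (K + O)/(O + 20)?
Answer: 2*I*√6130905753/591 ≈ 264.98*I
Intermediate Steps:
k(O, K) = (K + O)/(20 + O)
f(H, l) = -8 + 8*l/(20 + l) (f(H, l) = -8 + 4*((l + l)/(20 + l)) = -8 + 4*((2*l)/(20 + l)) = -8 + 4*(2*l/(20 + l)) = -8 + 8*l/(20 + l))
√(f(637, -611) - 70212) = √(-160/(20 - 611) - 70212) = √(-160/(-591) - 70212) = √(-160*(-1/591) - 70212) = √(160/591 - 70212) = √(-41495132/591) = 2*I*√6130905753/591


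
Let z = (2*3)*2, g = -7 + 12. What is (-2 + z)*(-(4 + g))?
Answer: -90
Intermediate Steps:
g = 5
z = 12 (z = 6*2 = 12)
(-2 + z)*(-(4 + g)) = (-2 + 12)*(-(4 + 5)) = 10*(-1*9) = 10*(-9) = -90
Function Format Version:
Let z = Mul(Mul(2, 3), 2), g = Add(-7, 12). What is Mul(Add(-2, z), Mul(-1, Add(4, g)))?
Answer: -90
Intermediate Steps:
g = 5
z = 12 (z = Mul(6, 2) = 12)
Mul(Add(-2, z), Mul(-1, Add(4, g))) = Mul(Add(-2, 12), Mul(-1, Add(4, 5))) = Mul(10, Mul(-1, 9)) = Mul(10, -9) = -90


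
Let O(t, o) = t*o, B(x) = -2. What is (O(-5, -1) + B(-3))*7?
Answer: 21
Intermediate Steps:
O(t, o) = o*t
(O(-5, -1) + B(-3))*7 = (-1*(-5) - 2)*7 = (5 - 2)*7 = 3*7 = 21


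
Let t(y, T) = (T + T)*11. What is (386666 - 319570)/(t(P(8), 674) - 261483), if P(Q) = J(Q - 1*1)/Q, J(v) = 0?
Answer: -67096/246655 ≈ -0.27202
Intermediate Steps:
P(Q) = 0 (P(Q) = 0/Q = 0)
t(y, T) = 22*T (t(y, T) = (2*T)*11 = 22*T)
(386666 - 319570)/(t(P(8), 674) - 261483) = (386666 - 319570)/(22*674 - 261483) = 67096/(14828 - 261483) = 67096/(-246655) = 67096*(-1/246655) = -67096/246655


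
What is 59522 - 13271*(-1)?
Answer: 72793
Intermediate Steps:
59522 - 13271*(-1) = 59522 + 13271 = 72793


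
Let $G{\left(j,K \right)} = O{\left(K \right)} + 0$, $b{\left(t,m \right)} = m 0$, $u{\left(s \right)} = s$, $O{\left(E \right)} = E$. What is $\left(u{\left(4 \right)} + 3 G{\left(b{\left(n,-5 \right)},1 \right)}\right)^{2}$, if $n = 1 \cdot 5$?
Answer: $49$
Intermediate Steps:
$n = 5$
$b{\left(t,m \right)} = 0$
$G{\left(j,K \right)} = K$ ($G{\left(j,K \right)} = K + 0 = K$)
$\left(u{\left(4 \right)} + 3 G{\left(b{\left(n,-5 \right)},1 \right)}\right)^{2} = \left(4 + 3 \cdot 1\right)^{2} = \left(4 + 3\right)^{2} = 7^{2} = 49$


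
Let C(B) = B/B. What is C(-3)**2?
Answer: 1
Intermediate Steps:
C(B) = 1
C(-3)**2 = 1**2 = 1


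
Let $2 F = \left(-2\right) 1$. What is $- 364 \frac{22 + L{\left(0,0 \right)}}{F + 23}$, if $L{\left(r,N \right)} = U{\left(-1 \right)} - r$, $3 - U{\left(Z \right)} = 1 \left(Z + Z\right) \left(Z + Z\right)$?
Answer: $- \frac{3822}{11} \approx -347.45$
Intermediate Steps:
$F = -1$ ($F = \frac{\left(-2\right) 1}{2} = \frac{1}{2} \left(-2\right) = -1$)
$U{\left(Z \right)} = 3 - 4 Z^{2}$ ($U{\left(Z \right)} = 3 - 1 \left(Z + Z\right) \left(Z + Z\right) = 3 - 1 \cdot 2 Z 2 Z = 3 - 1 \cdot 4 Z^{2} = 3 - 4 Z^{2}$)
$L{\left(r,N \right)} = -1 - r$ ($L{\left(r,N \right)} = \left(3 - 4 \left(-1\right)^{2}\right) - r = \left(3 - 4\right) - r = -1 - r$)
$- 364 \frac{22 + L{\left(0,0 \right)}}{F + 23} = - 364 \frac{22 - 1}{-1 + 23} = - 364 \frac{22 + \left(-1 + 0\right)}{22} = - 364 \left(22 - 1\right) \frac{1}{22} = - 364 \cdot 21 \cdot \frac{1}{22} = \left(-364\right) \frac{21}{22} = - \frac{3822}{11}$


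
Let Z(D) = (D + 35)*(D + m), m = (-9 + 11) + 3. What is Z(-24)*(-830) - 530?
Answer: 172940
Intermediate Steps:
m = 5 (m = 2 + 3 = 5)
Z(D) = (5 + D)*(35 + D) (Z(D) = (D + 35)*(D + 5) = (35 + D)*(5 + D) = (5 + D)*(35 + D))
Z(-24)*(-830) - 530 = (175 + (-24)² + 40*(-24))*(-830) - 530 = (175 + 576 - 960)*(-830) - 530 = -209*(-830) - 530 = 173470 - 530 = 172940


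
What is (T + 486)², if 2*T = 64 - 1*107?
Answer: 863041/4 ≈ 2.1576e+5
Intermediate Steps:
T = -43/2 (T = (64 - 1*107)/2 = (64 - 107)/2 = (½)*(-43) = -43/2 ≈ -21.500)
(T + 486)² = (-43/2 + 486)² = (929/2)² = 863041/4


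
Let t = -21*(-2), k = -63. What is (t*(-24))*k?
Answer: 63504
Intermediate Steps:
t = 42
(t*(-24))*k = (42*(-24))*(-63) = -1008*(-63) = 63504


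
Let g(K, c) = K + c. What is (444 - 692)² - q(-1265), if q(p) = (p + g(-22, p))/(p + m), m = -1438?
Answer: 166242760/2703 ≈ 61503.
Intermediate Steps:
q(p) = (-22 + 2*p)/(-1438 + p) (q(p) = (p + (-22 + p))/(p - 1438) = (-22 + 2*p)/(-1438 + p))
(444 - 692)² - q(-1265) = (444 - 692)² - 2*(-11 - 1265)/(-1438 - 1265) = (-248)² - 2*(-1276)/(-2703) = 61504 - 2*(-1)*(-1276)/2703 = 61504 - 1*2552/2703 = 61504 - 2552/2703 = 166242760/2703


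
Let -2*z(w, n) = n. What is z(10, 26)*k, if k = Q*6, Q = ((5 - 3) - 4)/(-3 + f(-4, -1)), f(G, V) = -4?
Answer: -156/7 ≈ -22.286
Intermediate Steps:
Q = 2/7 (Q = ((5 - 3) - 4)/(-3 - 4) = (2 - 4)/(-7) = -2*(-⅐) = 2/7 ≈ 0.28571)
z(w, n) = -n/2
k = 12/7 (k = (2/7)*6 = 12/7 ≈ 1.7143)
z(10, 26)*k = -½*26*(12/7) = -13*12/7 = -156/7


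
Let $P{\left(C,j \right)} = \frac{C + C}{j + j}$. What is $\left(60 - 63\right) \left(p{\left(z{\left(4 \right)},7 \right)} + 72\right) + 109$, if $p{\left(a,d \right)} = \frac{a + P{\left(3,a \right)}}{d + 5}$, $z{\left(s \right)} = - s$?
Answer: $- \frac{1693}{16} \approx -105.81$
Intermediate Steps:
$P{\left(C,j \right)} = \frac{C}{j}$ ($P{\left(C,j \right)} = \frac{2 C}{2 j} = 2 C \frac{1}{2 j} = \frac{C}{j}$)
$p{\left(a,d \right)} = \frac{a + \frac{3}{a}}{5 + d}$ ($p{\left(a,d \right)} = \frac{a + \frac{3}{a}}{d + 5} = \frac{a + \frac{3}{a}}{5 + d}$)
$\left(60 - 63\right) \left(p{\left(z{\left(4 \right)},7 \right)} + 72\right) + 109 = \left(60 - 63\right) \left(\frac{3 + \left(\left(-1\right) 4\right)^{2}}{\left(-1\right) 4 \left(5 + 7\right)} + 72\right) + 109 = - 3 \left(\frac{3 + \left(-4\right)^{2}}{\left(-4\right) 12} + 72\right) + 109 = - 3 \left(\left(- \frac{1}{4}\right) \frac{1}{12} \left(3 + 16\right) + 72\right) + 109 = - 3 \left(\left(- \frac{1}{4}\right) \frac{1}{12} \cdot 19 + 72\right) + 109 = - 3 \left(- \frac{19}{48} + 72\right) + 109 = \left(-3\right) \frac{3437}{48} + 109 = - \frac{3437}{16} + 109 = - \frac{1693}{16}$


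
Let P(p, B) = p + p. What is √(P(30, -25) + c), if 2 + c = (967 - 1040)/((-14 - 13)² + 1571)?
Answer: √3066521/230 ≈ 7.6137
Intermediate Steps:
P(p, B) = 2*p
c = -4673/2300 (c = -2 + (967 - 1040)/((-14 - 13)² + 1571) = -2 - 73/((-27)² + 1571) = -2 - 73/(729 + 1571) = -2 - 73/2300 = -4673/2300 ≈ -2.0317)
√(P(30, -25) + c) = √(2*30 - 4673/2300) = √(60 - 4673/2300) = √(133327/2300) = √3066521/230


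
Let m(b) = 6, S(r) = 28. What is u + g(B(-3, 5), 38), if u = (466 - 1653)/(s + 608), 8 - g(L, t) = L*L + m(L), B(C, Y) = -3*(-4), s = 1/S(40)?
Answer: -2450786/17025 ≈ -143.95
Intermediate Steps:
s = 1/28 ≈ 0.035714
B(C, Y) = 12
g(L, t) = 2 - L**2 (g(L, t) = 8 - (L*L + 6) = 8 - (L**2 + 6) = 8 - (6 + L**2) = 8 + (-6 - L**2) = 2 - L**2)
u = -33236/17025 (u = (466 - 1653)/(1/28 + 608) = -1187/17025/28 = -1187*28/17025 = -33236/17025 ≈ -1.9522)
u + g(B(-3, 5), 38) = -33236/17025 + (2 - 1*12**2) = -33236/17025 + (2 - 1*144) = -33236/17025 + (2 - 144) = -33236/17025 - 142 = -2450786/17025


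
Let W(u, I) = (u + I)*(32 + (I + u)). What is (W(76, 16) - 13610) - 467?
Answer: -2669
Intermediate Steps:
W(u, I) = (I + u)*(32 + I + u)
(W(76, 16) - 13610) - 467 = ((16² + 76² + 32*16 + 32*76 + 2*16*76) - 13610) - 467 = ((256 + 5776 + 512 + 2432 + 2432) - 13610) - 467 = (11408 - 13610) - 467 = -2202 - 467 = -2669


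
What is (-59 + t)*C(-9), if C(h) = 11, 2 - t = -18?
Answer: -429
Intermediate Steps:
t = 20 (t = 2 - 1*(-18) = 2 + 18 = 20)
(-59 + t)*C(-9) = (-59 + 20)*11 = -39*11 = -429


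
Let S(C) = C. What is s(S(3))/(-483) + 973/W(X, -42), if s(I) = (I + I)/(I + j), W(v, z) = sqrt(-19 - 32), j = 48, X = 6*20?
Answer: -2/8211 - 973*I*sqrt(51)/51 ≈ -0.00024358 - 136.25*I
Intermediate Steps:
X = 120
W(v, z) = I*sqrt(51) (W(v, z) = sqrt(-51) = I*sqrt(51))
s(I) = 2*I/(48 + I) (s(I) = (I + I)/(I + 48) = (2*I)/(48 + I) = 2*I/(48 + I))
s(S(3))/(-483) + 973/W(X, -42) = (2*3/(48 + 3))/(-483) + 973/((I*sqrt(51))) = (2*3/51)*(-1/483) + 973*(-I*sqrt(51)/51) = (2*3*(1/51))*(-1/483) - 973*I*sqrt(51)/51 = (2/17)*(-1/483) - 973*I*sqrt(51)/51 = -2/8211 - 973*I*sqrt(51)/51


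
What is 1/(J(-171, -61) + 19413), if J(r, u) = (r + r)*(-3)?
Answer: 1/20439 ≈ 4.8926e-5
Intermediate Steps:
J(r, u) = -6*r (J(r, u) = (2*r)*(-3) = -6*r)
1/(J(-171, -61) + 19413) = 1/(-6*(-171) + 19413) = 1/(1026 + 19413) = 1/20439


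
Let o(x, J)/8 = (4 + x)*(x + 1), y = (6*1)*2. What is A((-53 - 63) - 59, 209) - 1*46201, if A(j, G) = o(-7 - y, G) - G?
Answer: -44250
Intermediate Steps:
y = 12 (y = 6*2 = 12)
o(x, J) = 8*(1 + x)*(4 + x) (o(x, J) = 8*((4 + x)*(x + 1)) = 8*((4 + x)*(1 + x)) = 8*((1 + x)*(4 + x)) = 8*(1 + x)*(4 + x))
A(j, G) = 2160 - G (A(j, G) = (32 + 8*(-7 - 1*12)**2 + 40*(-7 - 1*12)) - G = (32 + 8*(-7 - 12)**2 + 40*(-7 - 12)) - G = (32 + 8*(-19)**2 + 40*(-19)) - G = (32 + 8*361 - 760) - G = (32 + 2888 - 760) - G = 2160 - G)
A((-53 - 63) - 59, 209) - 1*46201 = (2160 - 1*209) - 1*46201 = (2160 - 209) - 46201 = 1951 - 46201 = -44250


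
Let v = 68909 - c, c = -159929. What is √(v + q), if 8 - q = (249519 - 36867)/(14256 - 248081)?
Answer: √500480232814506/46765 ≈ 478.38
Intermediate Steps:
v = 228838 (v = 68909 - 1*(-159929) = 68909 + 159929 = 228838)
q = 2083252/233825 (q = 8 - (249519 - 36867)/(14256 - 248081) = 8 - 212652/(-233825) = 8 - 212652*(-1)/233825 = 8 - 1*(-212652/233825) = 8 + 212652/233825 = 2083252/233825 ≈ 8.9095)
√(v + q) = √(228838 + 2083252/233825) = √(53510128602/233825) = √500480232814506/46765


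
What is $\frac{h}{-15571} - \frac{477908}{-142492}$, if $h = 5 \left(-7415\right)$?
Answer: $\frac{3181099092}{554685733} \approx 5.735$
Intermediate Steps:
$h = -37075$
$\frac{h}{-15571} - \frac{477908}{-142492} = - \frac{37075}{-15571} - \frac{477908}{-142492} = \left(-37075\right) \left(- \frac{1}{15571}\right) - - \frac{119477}{35623} = \frac{37075}{15571} + \frac{119477}{35623} = \frac{3181099092}{554685733}$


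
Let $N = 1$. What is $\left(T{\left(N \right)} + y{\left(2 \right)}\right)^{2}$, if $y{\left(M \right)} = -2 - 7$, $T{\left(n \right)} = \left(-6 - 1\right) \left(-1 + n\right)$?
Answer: $81$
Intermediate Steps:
$T{\left(n \right)} = 7 - 7 n$ ($T{\left(n \right)} = - 7 \left(-1 + n\right) = 7 - 7 n$)
$y{\left(M \right)} = -9$ ($y{\left(M \right)} = -2 - 7 = -9$)
$\left(T{\left(N \right)} + y{\left(2 \right)}\right)^{2} = \left(\left(7 - 7\right) - 9\right)^{2} = \left(0 - 9\right)^{2} = \left(-9\right)^{2} = 81$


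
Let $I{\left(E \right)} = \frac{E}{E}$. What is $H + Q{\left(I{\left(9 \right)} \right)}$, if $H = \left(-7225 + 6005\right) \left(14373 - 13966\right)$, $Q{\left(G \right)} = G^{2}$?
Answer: $-496539$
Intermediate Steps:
$I{\left(E \right)} = 1$
$H = -496540$ ($H = \left(-1220\right) 407 = -496540$)
$H + Q{\left(I{\left(9 \right)} \right)} = -496540 + 1^{2} = -496540 + 1 = -496539$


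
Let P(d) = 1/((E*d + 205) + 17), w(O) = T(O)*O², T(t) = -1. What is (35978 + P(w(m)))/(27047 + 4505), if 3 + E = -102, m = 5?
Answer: 102429367/89828544 ≈ 1.1403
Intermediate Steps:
E = -105 (E = -3 - 102 = -105)
w(O) = -O²
P(d) = 1/(222 - 105*d) (P(d) = 1/((-105*d + 205) + 17) = 1/((205 - 105*d) + 17) = 1/(222 - 105*d))
(35978 + P(w(m)))/(27047 + 4505) = (35978 - 1/(-222 + 105*(-1*5²)))/(27047 + 4505) = (35978 - 1/(-222 + 105*(-1*25)))/31552 = (35978 - 1/(-222 + 105*(-25)))*(1/31552) = (35978 - 1/(-222 - 2625))*(1/31552) = (35978 - 1/(-2847))*(1/31552) = (35978 - 1*(-1/2847))*(1/31552) = (35978 + 1/2847)*(1/31552) = (102429367/2847)*(1/31552) = 102429367/89828544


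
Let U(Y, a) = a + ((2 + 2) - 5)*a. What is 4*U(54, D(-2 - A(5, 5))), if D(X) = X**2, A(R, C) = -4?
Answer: 0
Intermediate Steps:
U(Y, a) = 0 (U(Y, a) = a + (4 - 5)*a = a - a = 0)
4*U(54, D(-2 - A(5, 5))) = 4*0 = 0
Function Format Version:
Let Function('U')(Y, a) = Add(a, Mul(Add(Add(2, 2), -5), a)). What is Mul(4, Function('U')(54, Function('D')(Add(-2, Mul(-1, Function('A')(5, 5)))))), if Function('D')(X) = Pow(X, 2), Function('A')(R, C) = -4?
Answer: 0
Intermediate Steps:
Function('U')(Y, a) = 0 (Function('U')(Y, a) = Add(a, Mul(Add(4, -5), a)) = Add(a, Mul(-1, a)) = 0)
Mul(4, Function('U')(54, Function('D')(Add(-2, Mul(-1, Function('A')(5, 5)))))) = Mul(4, 0) = 0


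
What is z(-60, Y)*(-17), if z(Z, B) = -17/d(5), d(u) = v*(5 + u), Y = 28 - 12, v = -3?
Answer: -289/30 ≈ -9.6333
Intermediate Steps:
Y = 16
d(u) = -15 - 3*u (d(u) = -3*(5 + u) = -15 - 3*u)
z(Z, B) = 17/30 (z(Z, B) = -17/(-15 - 3*5) = -17/(-15 - 15) = -17/(-30) = -17*(-1/30) = 17/30)
z(-60, Y)*(-17) = (17/30)*(-17) = -289/30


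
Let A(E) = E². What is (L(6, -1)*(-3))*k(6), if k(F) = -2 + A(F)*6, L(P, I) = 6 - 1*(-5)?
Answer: -7062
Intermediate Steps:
L(P, I) = 11 (L(P, I) = 6 + 5 = 11)
k(F) = -2 + 6*F² (k(F) = -2 + F²*6 = -2 + 6*F²)
(L(6, -1)*(-3))*k(6) = (11*(-3))*(-2 + 6*6²) = -33*(-2 + 6*36) = -33*(-2 + 216) = -33*214 = -7062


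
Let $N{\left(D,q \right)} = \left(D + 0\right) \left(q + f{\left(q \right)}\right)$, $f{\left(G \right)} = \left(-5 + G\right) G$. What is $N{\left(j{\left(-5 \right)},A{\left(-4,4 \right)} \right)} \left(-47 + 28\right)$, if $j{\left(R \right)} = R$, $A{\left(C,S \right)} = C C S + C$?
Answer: $319200$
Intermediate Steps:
$A{\left(C,S \right)} = C + S C^{2}$ ($A{\left(C,S \right)} = C^{2} S + C = S C^{2} + C = C + S C^{2}$)
$f{\left(G \right)} = G \left(-5 + G\right)$
$N{\left(D,q \right)} = D \left(q + q \left(-5 + q\right)\right)$ ($N{\left(D,q \right)} = \left(D + 0\right) \left(q + q \left(-5 + q\right)\right) = D \left(q + q \left(-5 + q\right)\right)$)
$N{\left(j{\left(-5 \right)},A{\left(-4,4 \right)} \right)} \left(-47 + 28\right) = - 5 \left(- 4 \left(1 - 16\right)\right) \left(-4 - 4 \left(1 - 16\right)\right) \left(-47 + 28\right) = - 5 \left(- 4 \left(1 - 16\right)\right) \left(-4 - 4 \left(1 - 16\right)\right) \left(-19\right) = - 5 \left(\left(-4\right) \left(-15\right)\right) \left(-4 - -60\right) \left(-19\right) = \left(-5\right) 60 \left(-4 + 60\right) \left(-19\right) = \left(-5\right) 60 \cdot 56 \left(-19\right) = \left(-16800\right) \left(-19\right) = 319200$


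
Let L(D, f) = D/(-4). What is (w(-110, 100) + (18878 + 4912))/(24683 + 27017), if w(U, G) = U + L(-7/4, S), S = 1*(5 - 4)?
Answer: 378887/827200 ≈ 0.45804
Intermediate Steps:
S = 1 (S = 1*1 = 1)
L(D, f) = -D/4 (L(D, f) = D*(-1/4) = -D/4)
w(U, G) = 7/16 + U (w(U, G) = U - (-7)/(4*4) = U - 1/4*(-7/4) = U + 7/16 = 7/16 + U)
(w(-110, 100) + (18878 + 4912))/(24683 + 27017) = ((7/16 - 110) + (18878 + 4912))/(24683 + 27017) = (-1753/16 + 23790)/51700 = (378887/16)*(1/51700) = 378887/827200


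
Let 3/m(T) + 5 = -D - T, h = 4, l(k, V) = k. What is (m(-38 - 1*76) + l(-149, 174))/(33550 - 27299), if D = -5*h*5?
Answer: -31138/1306459 ≈ -0.023834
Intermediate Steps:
D = -100 (D = -5*4*5 = -20*5 = -100)
m(T) = 3/(95 - T) (m(T) = 3/(-5 + (-1*(-100) - T)) = 3/(-5 + (100 - T)) = 3/(95 - T))
(m(-38 - 1*76) + l(-149, 174))/(33550 - 27299) = (-3/(-95 + (-38 - 1*76)) - 149)/(33550 - 27299) = (-3/(-95 + (-38 - 76)) - 149)/6251 = (-3/(-95 - 114) - 149)*(1/6251) = (-3/(-209) - 149)*(1/6251) = (-3*(-1/209) - 149)*(1/6251) = (3/209 - 149)*(1/6251) = -31138/209*1/6251 = -31138/1306459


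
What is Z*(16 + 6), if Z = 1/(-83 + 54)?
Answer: -22/29 ≈ -0.75862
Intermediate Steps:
Z = -1/29 (Z = 1/(-29) = -1/29 ≈ -0.034483)
Z*(16 + 6) = -(16 + 6)/29 = -1/29*22 = -22/29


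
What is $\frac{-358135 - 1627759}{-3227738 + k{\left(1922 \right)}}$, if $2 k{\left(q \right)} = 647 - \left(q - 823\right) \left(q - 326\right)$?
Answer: $\frac{3971788}{8208833} \approx 0.48384$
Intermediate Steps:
$k{\left(q \right)} = \frac{647}{2} - \frac{\left(-823 + q\right) \left(-326 + q\right)}{2}$ ($k{\left(q \right)} = \frac{647 - \left(q - 823\right) \left(q - 326\right)}{2} = \frac{647 - \left(-823 + q\right) \left(-326 + q\right)}{2} = \frac{647}{2} - \frac{\left(-823 + q\right) \left(-326 + q\right)}{2}$)
$\frac{-358135 - 1627759}{-3227738 + k{\left(1922 \right)}} = \frac{-358135 - 1627759}{-3227738 - \left(- \frac{1940727}{2} + 1847042\right)} = - \frac{1985894}{-3227738 - \frac{1753357}{2}} = - \frac{1985894}{- \frac{8208833}{2}} = \left(-1985894\right) \left(- \frac{2}{8208833}\right) = \frac{3971788}{8208833}$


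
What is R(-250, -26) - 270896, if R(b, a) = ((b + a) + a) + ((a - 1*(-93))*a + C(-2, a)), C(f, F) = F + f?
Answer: -272968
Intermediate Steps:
R(b, a) = -2 + b + 3*a + a*(93 + a) (R(b, a) = ((b + a) + a) + ((a - 1*(-93))*a + (a - 2)) = ((a + b) + a) + ((a + 93)*a + (-2 + a)) = (b + 2*a) + ((93 + a)*a + (-2 + a)) = (b + 2*a) + (a*(93 + a) + (-2 + a)) = (b + 2*a) + (-2 + a + a*(93 + a)) = -2 + b + 3*a + a*(93 + a))
R(-250, -26) - 270896 = (-2 - 250 + (-26)**2 + 96*(-26)) - 270896 = (-2 - 250 + 676 - 2496) - 270896 = -2072 - 270896 = -272968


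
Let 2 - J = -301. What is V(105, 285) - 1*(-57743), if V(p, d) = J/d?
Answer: 5485686/95 ≈ 57744.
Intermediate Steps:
J = 303 (J = 2 - 1*(-301) = 2 + 301 = 303)
V(p, d) = 303/d
V(105, 285) - 1*(-57743) = 303/285 - 1*(-57743) = 303*(1/285) + 57743 = 101/95 + 57743 = 5485686/95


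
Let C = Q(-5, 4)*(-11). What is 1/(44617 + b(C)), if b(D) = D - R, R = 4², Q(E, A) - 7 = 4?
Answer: 1/44480 ≈ 2.2482e-5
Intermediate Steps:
Q(E, A) = 11 (Q(E, A) = 7 + 4 = 11)
R = 16
C = -121 (C = 11*(-11) = -121)
b(D) = -16 + D (b(D) = D - 1*16 = D - 16 = -16 + D)
1/(44617 + b(C)) = 1/(44617 + (-16 - 121)) = 1/(44617 - 137) = 1/44480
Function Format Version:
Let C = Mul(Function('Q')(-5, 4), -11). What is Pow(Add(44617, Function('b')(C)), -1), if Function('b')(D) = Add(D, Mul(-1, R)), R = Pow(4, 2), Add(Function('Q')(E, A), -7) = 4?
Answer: Rational(1, 44480) ≈ 2.2482e-5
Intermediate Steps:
Function('Q')(E, A) = 11 (Function('Q')(E, A) = Add(7, 4) = 11)
R = 16
C = -121 (C = Mul(11, -11) = -121)
Function('b')(D) = Add(-16, D) (Function('b')(D) = Add(D, Mul(-1, 16)) = Add(D, -16) = Add(-16, D))
Pow(Add(44617, Function('b')(C)), -1) = Pow(Add(44617, Add(-16, -121)), -1) = Pow(Add(44617, -137), -1) = Pow(44480, -1) = Rational(1, 44480)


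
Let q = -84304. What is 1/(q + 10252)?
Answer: -1/74052 ≈ -1.3504e-5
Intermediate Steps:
1/(q + 10252) = 1/(-84304 + 10252) = 1/(-74052) = -1/74052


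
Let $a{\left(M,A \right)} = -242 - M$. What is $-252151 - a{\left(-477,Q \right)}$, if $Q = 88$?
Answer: $-252386$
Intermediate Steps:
$-252151 - a{\left(-477,Q \right)} = -252151 - \left(-242 - -477\right) = -252151 - \left(-242 + 477\right) = -252151 - 235 = -252386$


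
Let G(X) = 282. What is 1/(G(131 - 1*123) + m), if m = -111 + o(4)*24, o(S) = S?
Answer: 1/267 ≈ 0.0037453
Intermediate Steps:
m = -15 (m = -111 + 4*24 = -111 + 96 = -15)
1/(G(131 - 1*123) + m) = 1/(282 - 15) = 1/267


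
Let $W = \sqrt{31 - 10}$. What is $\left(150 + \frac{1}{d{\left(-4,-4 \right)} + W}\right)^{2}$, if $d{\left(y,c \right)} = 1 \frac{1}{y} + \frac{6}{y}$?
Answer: $\frac{265102780}{11767} + \frac{196928 \sqrt{21}}{11767} \approx 22606.0$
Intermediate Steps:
$d{\left(y,c \right)} = \frac{7}{y}$ ($d{\left(y,c \right)} = \frac{1}{y} + \frac{6}{y} = \frac{7}{y}$)
$W = \sqrt{21} \approx 4.5826$
$\left(150 + \frac{1}{d{\left(-4,-4 \right)} + W}\right)^{2} = \left(150 + \frac{1}{\frac{7}{-4} + \sqrt{21}}\right)^{2} = \left(150 + \frac{1}{7 \left(- \frac{1}{4}\right) + \sqrt{21}}\right)^{2} = \left(150 + \frac{1}{- \frac{7}{4} + \sqrt{21}}\right)^{2}$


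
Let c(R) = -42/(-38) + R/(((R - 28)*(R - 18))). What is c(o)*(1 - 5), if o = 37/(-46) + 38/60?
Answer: -5116439544/1157639809 ≈ -4.4197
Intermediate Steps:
o = -59/345 (o = 37*(-1/46) + 38*(1/60) = -37/46 + 19/30 = -59/345 ≈ -0.17101)
c(R) = 21/19 + R/((-28 + R)*(-18 + R)) (c(R) = -42*(-1/38) + R/(((-28 + R)*(-18 + R))) = 21/19 + R*(1/((-28 + R)*(-18 + R))) = 21/19 + R/((-28 + R)*(-18 + R)))
c(o)*(1 - 5) = ((10584 - 947*(-59/345) + 21*(-59/345)²)/(19*(504 + (-59/345)² - 46*(-59/345))))*(1 - 5) = ((10584 + 55873/345 + 21*(3481/119025))/(19*(504 + 3481/119025 + 118/15)))*(-4) = ((10584 + 55873/345 + 24367/39675)/(19*(60928411/119025)))*(-4) = ((1/19)*(119025/60928411)*(426369962/39675))*(-4) = (1279109886/1157639809)*(-4) = -5116439544/1157639809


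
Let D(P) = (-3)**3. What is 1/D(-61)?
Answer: -1/27 ≈ -0.037037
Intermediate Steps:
D(P) = -27
1/D(-61) = 1/(-27) = -1/27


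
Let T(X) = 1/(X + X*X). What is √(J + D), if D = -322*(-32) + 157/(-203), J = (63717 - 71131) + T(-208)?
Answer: √1532775509899907/728364 ≈ 53.752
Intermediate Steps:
T(X) = 1/(X + X²)
J = -319217183/43056 (J = (63717 - 71131) + 1/((-208)*(1 - 208)) = -7414 - 1/208/(-207) = -7414 - 1/208*(-1/207) = -7414 + 1/43056 = -319217183/43056 ≈ -7414.0)
D = 2091555/203 (D = 10304 + 157*(-1/203) = 10304 - 157/203 = 2091555/203 ≈ 10303.)
√(J + D) = √(-319217183/43056 + 2091555/203) = √(25252903931/8740368) = √1532775509899907/728364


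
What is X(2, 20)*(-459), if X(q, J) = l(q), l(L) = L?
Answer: -918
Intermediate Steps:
X(q, J) = q
X(2, 20)*(-459) = 2*(-459) = -918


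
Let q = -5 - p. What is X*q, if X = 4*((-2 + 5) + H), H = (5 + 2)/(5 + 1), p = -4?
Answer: -50/3 ≈ -16.667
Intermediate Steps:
q = -1 (q = -5 - 1*(-4) = -5 + 4 = -1)
H = 7/6 ≈ 1.1667
X = 50/3 (X = 4*((-2 + 5) + 7/6) = 4*(3 + 7/6) = 4*(25/6) = 50/3 ≈ 16.667)
X*q = (50/3)*(-1) = -50/3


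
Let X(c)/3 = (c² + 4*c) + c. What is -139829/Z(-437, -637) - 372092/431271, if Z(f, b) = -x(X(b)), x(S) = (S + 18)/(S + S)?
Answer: 24277428197171716/86812695945 ≈ 2.7965e+5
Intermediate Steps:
X(c) = 3*c² + 15*c (X(c) = 3*((c² + 4*c) + c) = 3*(c² + 5*c) = 3*c² + 15*c)
x(S) = (18 + S)/(2*S) (x(S) = (18 + S)/((2*S)) = (18 + S)*(1/(2*S)) = (18 + S)/(2*S))
Z(f, b) = -(18 + 3*b*(5 + b))/(6*b*(5 + b)) (Z(f, b) = -(18 + 3*b*(5 + b))/(2*(3*b*(5 + b))) = -1/(3*b*(5 + b))*(18 + 3*b*(5 + b))/2 = -(18 + 3*b*(5 + b))/(6*b*(5 + b)))
-139829/Z(-437, -637) - 372092/431271 = -139829*(-1274*(5 - 637)/(-6 - 1*(-637)*(5 - 637))) - 372092/431271 = -139829*805168/(-6 - 1*(-637)*(-632)) - 372092*1/431271 = -139829*805168/(-6 - 402584) - 372092/431271 = -139829/((½)*(-1/637)*(-1/632)*(-402590)) - 372092/431271 = -139829/(-201295/402584) - 372092/431271 = -139829*(-402584/201295) - 372092/431271 = 56292918136/201295 - 372092/431271 = 24277428197171716/86812695945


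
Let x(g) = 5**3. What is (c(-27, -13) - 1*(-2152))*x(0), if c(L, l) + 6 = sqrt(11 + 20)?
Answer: 268250 + 125*sqrt(31) ≈ 2.6895e+5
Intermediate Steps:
c(L, l) = -6 + sqrt(31) (c(L, l) = -6 + sqrt(11 + 20) = -6 + sqrt(31))
x(g) = 125
(c(-27, -13) - 1*(-2152))*x(0) = ((-6 + sqrt(31)) - 1*(-2152))*125 = ((-6 + sqrt(31)) + 2152)*125 = (2146 + sqrt(31))*125 = 268250 + 125*sqrt(31)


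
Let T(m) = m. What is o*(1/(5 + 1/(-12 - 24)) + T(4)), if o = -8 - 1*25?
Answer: -24816/179 ≈ -138.64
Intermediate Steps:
o = -33 (o = -8 - 25 = -33)
o*(1/(5 + 1/(-12 - 24)) + T(4)) = -33*(1/(5 + 1/(-12 - 24)) + 4) = -33*(1/(5 + 1/(-36)) + 4) = -33*(1/(5 - 1/36) + 4) = -33*(1/(179/36) + 4) = -33*(36/179 + 4) = -33*752/179 = -24816/179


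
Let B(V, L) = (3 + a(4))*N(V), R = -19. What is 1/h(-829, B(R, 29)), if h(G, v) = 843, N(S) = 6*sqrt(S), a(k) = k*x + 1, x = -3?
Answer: 1/843 ≈ 0.0011862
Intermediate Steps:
a(k) = 1 - 3*k (a(k) = k*(-3) + 1 = -3*k + 1 = 1 - 3*k)
B(V, L) = -48*sqrt(V) (B(V, L) = (3 + (1 - 3*4))*(6*sqrt(V)) = (3 + (1 - 12))*(6*sqrt(V)) = (3 - 11)*(6*sqrt(V)) = -48*sqrt(V))
1/h(-829, B(R, 29)) = 1/843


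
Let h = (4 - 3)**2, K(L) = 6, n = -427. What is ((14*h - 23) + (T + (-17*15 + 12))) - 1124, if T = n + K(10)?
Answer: -1797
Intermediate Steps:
h = 1 (h = 1**2 = 1)
T = -421 (T = -427 + 6 = -421)
((14*h - 23) + (T + (-17*15 + 12))) - 1124 = ((14*1 - 23) + (-421 + (-17*15 + 12))) - 1124 = ((14 - 23) + (-421 + (-255 + 12))) - 1124 = (-9 + (-421 - 243)) - 1124 = (-9 - 664) - 1124 = -673 - 1124 = -1797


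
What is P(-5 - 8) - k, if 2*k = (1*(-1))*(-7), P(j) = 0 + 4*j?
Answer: -111/2 ≈ -55.500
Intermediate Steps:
P(j) = 4*j
k = 7/2 (k = ((1*(-1))*(-7))/2 = (-1*(-7))/2 = (½)*7 = 7/2 ≈ 3.5000)
P(-5 - 8) - k = 4*(-5 - 8) - 1*7/2 = 4*(-13) - 7/2 = -52 - 7/2 = -111/2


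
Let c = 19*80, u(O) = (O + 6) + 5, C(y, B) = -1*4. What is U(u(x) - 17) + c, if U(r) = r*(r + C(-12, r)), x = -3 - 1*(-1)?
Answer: 1616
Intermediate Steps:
C(y, B) = -4
x = -2 (x = -3 + 1 = -2)
u(O) = 11 + O (u(O) = (6 + O) + 5 = 11 + O)
U(r) = r*(-4 + r) (U(r) = r*(r - 4) = r*(-4 + r))
c = 1520
U(u(x) - 17) + c = ((11 - 2) - 17)*(-4 + ((11 - 2) - 17)) + 1520 = (9 - 17)*(-4 + (9 - 17)) + 1520 = -8*(-4 - 8) + 1520 = -8*(-12) + 1520 = 96 + 1520 = 1616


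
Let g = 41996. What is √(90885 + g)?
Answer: √132881 ≈ 364.53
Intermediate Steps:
√(90885 + g) = √(90885 + 41996) = √132881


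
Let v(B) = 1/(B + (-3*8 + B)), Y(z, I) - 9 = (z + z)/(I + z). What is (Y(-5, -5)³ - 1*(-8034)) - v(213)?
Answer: 3631667/402 ≈ 9034.0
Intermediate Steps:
Y(z, I) = 9 + 2*z/(I + z) (Y(z, I) = 9 + (z + z)/(I + z) = 9 + (2*z)/(I + z) = 9 + 2*z/(I + z))
v(B) = 1/(-24 + 2*B) (v(B) = 1/(B + (-24 + B)) = 1/(-24 + 2*B))
(Y(-5, -5)³ - 1*(-8034)) - v(213) = (((9*(-5) + 11*(-5))/(-5 - 5))³ - 1*(-8034)) - 1/(2*(-12 + 213)) = (((-45 - 55)/(-10))³ + 8034) - 1/(2*201) = ((-⅒*(-100))³ + 8034) - 1/(2*201) = (10³ + 8034) - 1*1/402 = (1000 + 8034) - 1/402 = 9034 - 1/402 = 3631667/402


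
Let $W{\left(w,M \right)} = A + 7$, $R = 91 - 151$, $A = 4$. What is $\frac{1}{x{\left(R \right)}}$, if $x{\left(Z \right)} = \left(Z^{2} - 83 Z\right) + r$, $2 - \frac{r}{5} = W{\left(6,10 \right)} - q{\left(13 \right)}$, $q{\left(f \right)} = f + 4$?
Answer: $\frac{1}{8620} \approx 0.00011601$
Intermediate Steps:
$R = -60$
$q{\left(f \right)} = 4 + f$
$W{\left(w,M \right)} = 11$ ($W{\left(w,M \right)} = 4 + 7 = 11$)
$r = 40$ ($r = 10 - 5 \left(11 - \left(4 + 13\right)\right) = 10 - 5 \left(11 - 17\right) = 10 - -30 = 10 + 30 = 40$)
$x{\left(Z \right)} = 40 + Z^{2} - 83 Z$ ($x{\left(Z \right)} = \left(Z^{2} - 83 Z\right) + 40 = 40 + Z^{2} - 83 Z$)
$\frac{1}{x{\left(R \right)}} = \frac{1}{40 + \left(-60\right)^{2} - -4980} = \frac{1}{40 + 3600 + 4980} = \frac{1}{8620}$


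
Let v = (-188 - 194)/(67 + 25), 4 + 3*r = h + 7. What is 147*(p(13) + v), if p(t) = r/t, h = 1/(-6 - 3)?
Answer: -248185/414 ≈ -599.48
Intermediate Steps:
h = -1/9 (h = 1/(-9) = -1/9 ≈ -0.11111)
r = 26/27 (r = -4/3 + (-1/9 + 7)/3 = -4/3 + (1/3)*(62/9) = -4/3 + 62/27 = 26/27 ≈ 0.96296)
v = -191/46 (v = -382/92 = -382*1/92 = -191/46 ≈ -4.1522)
p(t) = 26/(27*t)
147*(p(13) + v) = 147*((26/27)/13 - 191/46) = 147*((26/27)*(1/13) - 191/46) = 147*(2/27 - 191/46) = 147*(-5065/1242) = -248185/414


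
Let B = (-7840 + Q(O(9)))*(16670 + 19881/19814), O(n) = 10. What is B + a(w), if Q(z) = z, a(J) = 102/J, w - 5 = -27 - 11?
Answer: -14225199311803/108977 ≈ -1.3053e+8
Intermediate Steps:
w = -33 (w = 5 + (-27 - 11) = 5 - 38 = -33)
B = -1293199906815/9907 (B = (-7840 + 10)*(16670 + 19881/19814) = -7830*(16670 + 19881*(1/19814)) = -7830*(16670 + 19881/19814) = -7830*330319261/19814 = -1293199906815/9907 ≈ -1.3053e+8)
B + a(w) = -1293199906815/9907 + 102/(-33) = -1293199906815/9907 + 102*(-1/33) = -1293199906815/9907 - 34/11 = -14225199311803/108977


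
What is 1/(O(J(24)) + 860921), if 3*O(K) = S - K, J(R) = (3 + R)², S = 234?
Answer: 1/860756 ≈ 1.1618e-6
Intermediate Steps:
O(K) = 78 - K/3 (O(K) = (234 - K)/3 = 78 - K/3)
1/(O(J(24)) + 860921) = 1/((78 - (3 + 24)²/3) + 860921) = 1/((78 - ⅓*27²) + 860921) = 1/((78 - ⅓*729) + 860921) = 1/((78 - 243) + 860921) = 1/(-165 + 860921) = 1/860756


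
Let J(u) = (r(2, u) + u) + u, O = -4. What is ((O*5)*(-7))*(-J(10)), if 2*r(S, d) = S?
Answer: -2940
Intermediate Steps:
r(S, d) = S/2
J(u) = 1 + 2*u (J(u) = ((½)*2 + u) + u = (1 + u) + u = 1 + 2*u)
((O*5)*(-7))*(-J(10)) = (-4*5*(-7))*(-(1 + 2*10)) = (-20*(-7))*(-(1 + 20)) = 140*(-1*21) = 140*(-21) = -2940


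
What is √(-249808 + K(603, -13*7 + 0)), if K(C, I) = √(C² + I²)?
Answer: √(-249808 + √371890) ≈ 499.2*I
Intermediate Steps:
√(-249808 + K(603, -13*7 + 0)) = √(-249808 + √(603² + (-13*7 + 0)²)) = √(-249808 + √(363609 + (-91 + 0)²)) = √(-249808 + √(363609 + (-91)²)) = √(-249808 + √(363609 + 8281)) = √(-249808 + √371890)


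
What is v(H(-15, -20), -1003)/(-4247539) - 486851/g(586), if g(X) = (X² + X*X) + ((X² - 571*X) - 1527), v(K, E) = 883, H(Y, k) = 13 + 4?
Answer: -2068531460254/2948025680645 ≈ -0.70167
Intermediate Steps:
H(Y, k) = 17
g(X) = -1527 - 571*X + 3*X² (g(X) = (X² + X²) + (-1527 + X² - 571*X) = 2*X² + (-1527 + X² - 571*X) = -1527 - 571*X + 3*X²)
v(H(-15, -20), -1003)/(-4247539) - 486851/g(586) = 883/(-4247539) - 486851/(-1527 - 571*586 + 3*586²) = 883*(-1/4247539) - 486851/(-1527 - 334606 + 3*343396) = -883/4247539 - 486851/(-1527 - 334606 + 1030188) = -883/4247539 - 486851/694055 = -2068531460254/2948025680645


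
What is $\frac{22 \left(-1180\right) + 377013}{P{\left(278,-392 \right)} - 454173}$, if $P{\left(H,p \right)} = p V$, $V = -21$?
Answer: $- \frac{351053}{445941} \approx -0.78722$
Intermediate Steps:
$P{\left(H,p \right)} = - 21 p$ ($P{\left(H,p \right)} = p \left(-21\right) = - 21 p$)
$\frac{22 \left(-1180\right) + 377013}{P{\left(278,-392 \right)} - 454173} = \frac{22 \left(-1180\right) + 377013}{\left(-21\right) \left(-392\right) - 454173} = \frac{-25960 + 377013}{8232 - 454173} = \frac{351053}{-445941} = 351053 \left(- \frac{1}{445941}\right) = - \frac{351053}{445941}$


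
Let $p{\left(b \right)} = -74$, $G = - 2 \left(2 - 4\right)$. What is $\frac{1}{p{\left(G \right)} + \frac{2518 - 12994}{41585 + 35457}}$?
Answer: $- \frac{38521}{2855792} \approx -0.013489$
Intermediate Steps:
$G = 4$ ($G = \left(-2\right) \left(-2\right) = 4$)
$\frac{1}{p{\left(G \right)} + \frac{2518 - 12994}{41585 + 35457}} = \frac{1}{-74 + \frac{2518 - 12994}{41585 + 35457}} = \frac{1}{-74 - \frac{10476}{77042}} = \frac{1}{-74 - \frac{5238}{38521}} = \frac{1}{- \frac{2855792}{38521}} = - \frac{38521}{2855792}$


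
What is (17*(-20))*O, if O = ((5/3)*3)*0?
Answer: 0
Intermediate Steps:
O = 0 (O = ((5*(⅓))*3)*0 = ((5/3)*3)*0 = 5*0 = 0)
(17*(-20))*O = (17*(-20))*0 = -340*0 = 0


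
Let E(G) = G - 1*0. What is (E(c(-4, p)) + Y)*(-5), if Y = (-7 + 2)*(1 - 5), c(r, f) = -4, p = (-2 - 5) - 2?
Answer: -80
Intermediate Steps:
p = -9 (p = -7 - 2 = -9)
Y = 20 (Y = -5*(-4) = 20)
E(G) = G (E(G) = G + 0 = G)
(E(c(-4, p)) + Y)*(-5) = (-4 + 20)*(-5) = 16*(-5) = -80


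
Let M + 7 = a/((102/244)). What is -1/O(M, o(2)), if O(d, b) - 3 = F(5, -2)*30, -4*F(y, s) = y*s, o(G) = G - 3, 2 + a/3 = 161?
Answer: -1/78 ≈ -0.012821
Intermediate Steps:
a = 477 (a = -6 + 3*161 = -6 + 483 = 477)
o(G) = -3 + G
F(y, s) = -s*y/4 (F(y, s) = -y*s/4 = -s*y/4)
M = 19279/17 (M = -7 + 477/((102/244)) = -7 + 477/((102*(1/244))) = -7 + 477/(51/122) = -7 + 477*(122/51) = -7 + 19398/17 = 19279/17 ≈ 1134.1)
O(d, b) = 78 (O(d, b) = 3 - ¼*(-2)*5*30 = 3 + (5/2)*30 = 3 + 75 = 78)
-1/O(M, o(2)) = -1/78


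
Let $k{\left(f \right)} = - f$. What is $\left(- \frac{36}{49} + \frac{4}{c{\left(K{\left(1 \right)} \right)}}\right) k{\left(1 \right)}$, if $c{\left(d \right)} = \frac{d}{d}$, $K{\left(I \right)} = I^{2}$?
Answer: $- \frac{160}{49} \approx -3.2653$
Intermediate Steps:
$c{\left(d \right)} = 1$
$\left(- \frac{36}{49} + \frac{4}{c{\left(K{\left(1 \right)} \right)}}\right) k{\left(1 \right)} = \left(- \frac{36}{49} + \frac{4}{1}\right) \left(\left(-1\right) 1\right) = \left(\left(-36\right) \frac{1}{49} + 4 \cdot 1\right) \left(-1\right) = \left(- \frac{36}{49} + 4\right) \left(-1\right) = \frac{160}{49} \left(-1\right) = - \frac{160}{49}$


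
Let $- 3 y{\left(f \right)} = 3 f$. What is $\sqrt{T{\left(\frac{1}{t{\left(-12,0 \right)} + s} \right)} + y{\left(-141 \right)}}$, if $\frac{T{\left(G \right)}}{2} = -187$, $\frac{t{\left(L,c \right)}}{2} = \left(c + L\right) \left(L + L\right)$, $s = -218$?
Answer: $i \sqrt{233} \approx 15.264 i$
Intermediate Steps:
$t{\left(L,c \right)} = 4 L \left(L + c\right)$ ($t{\left(L,c \right)} = 2 \left(c + L\right) \left(L + L\right) = 2 \left(L + c\right) 2 L = 2 \cdot 2 L \left(L + c\right) = 4 L \left(L + c\right)$)
$T{\left(G \right)} = -374$ ($T{\left(G \right)} = 2 \left(-187\right) = -374$)
$y{\left(f \right)} = - f$ ($y{\left(f \right)} = - \frac{3 f}{3} = - f$)
$\sqrt{T{\left(\frac{1}{t{\left(-12,0 \right)} + s} \right)} + y{\left(-141 \right)}} = \sqrt{-374 - -141} = \sqrt{-374 + 141} = \sqrt{-233} = i \sqrt{233}$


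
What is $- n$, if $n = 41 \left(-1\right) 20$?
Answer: $820$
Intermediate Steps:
$n = -820$ ($n = \left(-41\right) 20 = -820$)
$- n = \left(-1\right) \left(-820\right) = 820$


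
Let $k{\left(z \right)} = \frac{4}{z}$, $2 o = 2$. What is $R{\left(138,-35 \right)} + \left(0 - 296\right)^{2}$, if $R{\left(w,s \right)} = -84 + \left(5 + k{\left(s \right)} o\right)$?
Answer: $\frac{3063791}{35} \approx 87537.0$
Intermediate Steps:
$o = 1$ ($o = \frac{1}{2} \cdot 2 = 1$)
$R{\left(w,s \right)} = -79 + \frac{4}{s}$ ($R{\left(w,s \right)} = -84 + \left(5 + \frac{4}{s} 1\right) = -84 + \left(5 + \frac{4}{s}\right) = -79 + \frac{4}{s}$)
$R{\left(138,-35 \right)} + \left(0 - 296\right)^{2} = \left(-79 + \frac{4}{-35}\right) + \left(0 - 296\right)^{2} = \left(-79 + 4 \left(- \frac{1}{35}\right)\right) + \left(-296\right)^{2} = \left(-79 - \frac{4}{35}\right) + 87616 = - \frac{2769}{35} + 87616 = \frac{3063791}{35}$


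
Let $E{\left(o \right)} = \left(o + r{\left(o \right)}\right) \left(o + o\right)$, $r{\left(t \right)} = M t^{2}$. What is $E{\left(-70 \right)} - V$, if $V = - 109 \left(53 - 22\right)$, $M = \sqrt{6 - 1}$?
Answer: $13179 - 686000 \sqrt{5} \approx -1.5208 \cdot 10^{6}$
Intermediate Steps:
$M = \sqrt{5} \approx 2.2361$
$V = -3379$ ($V = \left(-109\right) 31 = -3379$)
$r{\left(t \right)} = \sqrt{5} t^{2}$
$E{\left(o \right)} = 2 o \left(o + \sqrt{5} o^{2}\right)$ ($E{\left(o \right)} = \left(o + \sqrt{5} o^{2}\right) \left(o + o\right) = \left(o + \sqrt{5} o^{2}\right) 2 o = 2 o \left(o + \sqrt{5} o^{2}\right)$)
$E{\left(-70 \right)} - V = 2 \left(-70\right)^{2} \left(1 - 70 \sqrt{5}\right) - -3379 = 2 \cdot 4900 \left(1 - 70 \sqrt{5}\right) + 3379 = \left(9800 - 686000 \sqrt{5}\right) + 3379 = 13179 - 686000 \sqrt{5}$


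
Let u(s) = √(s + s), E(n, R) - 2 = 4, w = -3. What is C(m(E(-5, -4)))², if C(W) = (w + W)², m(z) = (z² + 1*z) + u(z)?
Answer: 2423097 + 478296*√3 ≈ 3.2515e+6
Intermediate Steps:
E(n, R) = 6 (E(n, R) = 2 + 4 = 6)
u(s) = √2*√s (u(s) = √(2*s) = √2*√s)
m(z) = z + z² + √2*√z (m(z) = (z² + 1*z) + √2*√z = (z² + z) + √2*√z = (z + z²) + √2*√z = z + z² + √2*√z)
C(W) = (-3 + W)²
C(m(E(-5, -4)))² = ((-3 + (6 + 6² + √2*√6))²)² = ((-3 + (6 + 36 + 2*√3))²)² = ((-3 + (42 + 2*√3))²)² = ((39 + 2*√3)²)² = (39 + 2*√3)⁴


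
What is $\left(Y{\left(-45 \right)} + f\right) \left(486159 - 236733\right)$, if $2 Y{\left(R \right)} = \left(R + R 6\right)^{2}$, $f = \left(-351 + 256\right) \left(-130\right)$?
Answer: $15455058525$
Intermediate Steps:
$f = 12350$ ($f = \left(-95\right) \left(-130\right) = 12350$)
$Y{\left(R \right)} = \frac{49 R^{2}}{2}$ ($Y{\left(R \right)} = \frac{\left(R + R 6\right)^{2}}{2} = \frac{\left(R + 6 R\right)^{2}}{2} = \frac{\left(7 R\right)^{2}}{2} = \frac{49 R^{2}}{2}$)
$\left(Y{\left(-45 \right)} + f\right) \left(486159 - 236733\right) = \left(\frac{49 \left(-45\right)^{2}}{2} + 12350\right) \left(486159 - 236733\right) = \left(\frac{49}{2} \cdot 2025 + 12350\right) 249426 = \left(\frac{99225}{2} + 12350\right) 249426 = \frac{123925}{2} \cdot 249426 = 15455058525$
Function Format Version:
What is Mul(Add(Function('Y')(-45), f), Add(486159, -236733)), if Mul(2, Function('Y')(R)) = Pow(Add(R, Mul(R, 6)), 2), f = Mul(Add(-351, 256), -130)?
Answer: 15455058525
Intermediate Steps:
f = 12350 (f = Mul(-95, -130) = 12350)
Function('Y')(R) = Mul(Rational(49, 2), Pow(R, 2)) (Function('Y')(R) = Mul(Rational(1, 2), Pow(Add(R, Mul(R, 6)), 2)) = Mul(Rational(1, 2), Pow(Add(R, Mul(6, R)), 2)) = Mul(Rational(1, 2), Pow(Mul(7, R), 2)) = Mul(Rational(1, 2), Mul(49, Pow(R, 2))) = Mul(Rational(49, 2), Pow(R, 2)))
Mul(Add(Function('Y')(-45), f), Add(486159, -236733)) = Mul(Add(Mul(Rational(49, 2), Pow(-45, 2)), 12350), Add(486159, -236733)) = Mul(Add(Mul(Rational(49, 2), 2025), 12350), 249426) = Mul(Add(Rational(99225, 2), 12350), 249426) = Mul(Rational(123925, 2), 249426) = 15455058525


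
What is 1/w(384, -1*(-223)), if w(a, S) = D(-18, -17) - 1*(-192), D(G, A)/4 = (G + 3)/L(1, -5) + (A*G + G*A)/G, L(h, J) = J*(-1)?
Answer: 1/44 ≈ 0.022727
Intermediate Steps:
L(h, J) = -J
D(G, A) = 12/5 + 8*A + 4*G/5 (D(G, A) = 4*((G + 3)/((-1*(-5))) + (A*G + G*A)/G) = 4*((3 + G)/5 + (A*G + A*G)/G) = 4*((3 + G)*(⅕) + (2*A*G)/G) = 4*((⅗ + G/5) + 2*A) = 4*(⅗ + 2*A + G/5) = 12/5 + 8*A + 4*G/5)
w(a, S) = 44 (w(a, S) = (12/5 + 8*(-17) + (⅘)*(-18)) - 1*(-192) = (12/5 - 136 - 72/5) + 192 = -148 + 192 = 44)
1/w(384, -1*(-223)) = 1/44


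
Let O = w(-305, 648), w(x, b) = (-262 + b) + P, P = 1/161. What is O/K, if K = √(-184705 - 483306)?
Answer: -62147*I*√668011/107549771 ≈ -0.47228*I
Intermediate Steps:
P = 1/161 ≈ 0.0062112
K = I*√668011 (K = √(-668011) = I*√668011 ≈ 817.32*I)
w(x, b) = -42181/161 + b (w(x, b) = (-262 + b) + 1/161 = -42181/161 + b)
O = 62147/161 (O = -42181/161 + 648 = 62147/161 ≈ 386.01)
O/K = 62147/(161*((I*√668011))) = 62147*(-I*√668011/668011)/161 = -62147*I*√668011/107549771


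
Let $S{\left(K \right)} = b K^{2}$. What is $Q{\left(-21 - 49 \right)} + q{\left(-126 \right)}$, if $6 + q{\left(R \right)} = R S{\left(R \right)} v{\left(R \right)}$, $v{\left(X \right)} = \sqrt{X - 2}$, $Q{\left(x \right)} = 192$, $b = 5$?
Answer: $186 - 80015040 i \sqrt{2} \approx 186.0 - 1.1316 \cdot 10^{8} i$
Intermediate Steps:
$v{\left(X \right)} = \sqrt{-2 + X}$
$S{\left(K \right)} = 5 K^{2}$
$q{\left(R \right)} = -6 + 5 R^{3} \sqrt{-2 + R}$ ($q{\left(R \right)} = -6 + R 5 R^{2} \sqrt{-2 + R} = -6 + 5 R^{3} \sqrt{-2 + R}$)
$Q{\left(-21 - 49 \right)} + q{\left(-126 \right)} = 192 - \left(6 - 5 \left(-126\right)^{3} \sqrt{-2 - 126}\right) = 192 - \left(6 + 10001880 \sqrt{-128}\right) = 192 - \left(6 + 10001880 \cdot 8 i \sqrt{2}\right) = 192 - \left(6 + 80015040 i \sqrt{2}\right) = 186 - 80015040 i \sqrt{2}$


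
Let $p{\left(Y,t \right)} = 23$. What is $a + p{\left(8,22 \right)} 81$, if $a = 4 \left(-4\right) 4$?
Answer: $1799$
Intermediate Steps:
$a = -64$ ($a = \left(-16\right) 4 = -64$)
$a + p{\left(8,22 \right)} 81 = -64 + 23 \cdot 81 = -64 + 1863 = 1799$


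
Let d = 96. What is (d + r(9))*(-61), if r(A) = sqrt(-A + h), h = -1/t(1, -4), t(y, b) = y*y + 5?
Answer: -5856 - 61*I*sqrt(330)/6 ≈ -5856.0 - 184.69*I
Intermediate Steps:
t(y, b) = 5 + y**2 (t(y, b) = y**2 + 5 = 5 + y**2)
h = -1/6 (h = -1/(5 + 1**2) = -1/(5 + 1) = -1/6 ≈ -0.16667)
r(A) = sqrt(-1/6 - A) (r(A) = sqrt(-A - 1/6) = sqrt(-1/6 - A))
(d + r(9))*(-61) = (96 + sqrt(-6 - 36*9)/6)*(-61) = (96 + sqrt(-6 - 324)/6)*(-61) = (96 + sqrt(-330)/6)*(-61) = (96 + (I*sqrt(330))/6)*(-61) = (96 + I*sqrt(330)/6)*(-61) = -5856 - 61*I*sqrt(330)/6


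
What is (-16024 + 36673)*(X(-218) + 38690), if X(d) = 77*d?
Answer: 452295696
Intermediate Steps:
(-16024 + 36673)*(X(-218) + 38690) = (-16024 + 36673)*(77*(-218) + 38690) = 20649*(-16786 + 38690) = 20649*21904 = 452295696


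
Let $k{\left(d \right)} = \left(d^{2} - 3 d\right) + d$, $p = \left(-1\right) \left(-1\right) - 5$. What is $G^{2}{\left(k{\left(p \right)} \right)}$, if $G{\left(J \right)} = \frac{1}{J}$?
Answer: $\frac{1}{576} \approx 0.0017361$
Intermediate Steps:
$p = -4$ ($p = 1 - 5 = -4$)
$k{\left(d \right)} = d^{2} - 2 d$
$G^{2}{\left(k{\left(p \right)} \right)} = \left(\frac{1}{\left(-4\right) \left(-2 - 4\right)}\right)^{2} = \left(\frac{1}{\left(-4\right) \left(-6\right)}\right)^{2} = \left(\frac{1}{24}\right)^{2} = \frac{1}{576}$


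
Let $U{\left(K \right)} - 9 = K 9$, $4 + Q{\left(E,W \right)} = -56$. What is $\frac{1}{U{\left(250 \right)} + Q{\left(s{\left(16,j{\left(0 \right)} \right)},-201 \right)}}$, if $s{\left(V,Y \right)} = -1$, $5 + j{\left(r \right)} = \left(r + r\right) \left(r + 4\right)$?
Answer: $\frac{1}{2199} \approx 0.00045475$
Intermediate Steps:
$j{\left(r \right)} = -5 + 2 r \left(4 + r\right)$ ($j{\left(r \right)} = -5 + \left(r + r\right) \left(r + 4\right) = -5 + 2 r \left(4 + r\right)$)
$Q{\left(E,W \right)} = -60$ ($Q{\left(E,W \right)} = -4 - 56 = -60$)
$U{\left(K \right)} = 9 + 9 K$ ($U{\left(K \right)} = 9 + K 9 = 9 + 9 K$)
$\frac{1}{U{\left(250 \right)} + Q{\left(s{\left(16,j{\left(0 \right)} \right)},-201 \right)}} = \frac{1}{\left(9 + 9 \cdot 250\right) - 60} = \frac{1}{\left(9 + 2250\right) - 60} = \frac{1}{2259 - 60} = \frac{1}{2199}$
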